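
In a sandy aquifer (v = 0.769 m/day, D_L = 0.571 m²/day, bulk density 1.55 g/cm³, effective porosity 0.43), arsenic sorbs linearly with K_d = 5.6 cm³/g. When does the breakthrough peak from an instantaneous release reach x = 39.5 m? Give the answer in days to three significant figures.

Retardation factor R = 1 + ρ_b·K_d/n = 1 + 1.55 × 5.6/0.43 = 21.19.
Sorption retards both mechanisms: v_R = v/R = 0.03629 m/day, D_R = D/R = 0.02695 m²/day.
Peak time from v_R²t² + 2D_R t − x² = 0: t = (√(D_R² + v_R²x²) − D_R)/v_R².
√(D_R² + v_R²x²) = √(0.02695² + 0.03629² × 39.5²) = 1.434; v_R² = 0.001317.
t = (1.434 − 0.02695)/0.001317 = 1070 days.

1070 days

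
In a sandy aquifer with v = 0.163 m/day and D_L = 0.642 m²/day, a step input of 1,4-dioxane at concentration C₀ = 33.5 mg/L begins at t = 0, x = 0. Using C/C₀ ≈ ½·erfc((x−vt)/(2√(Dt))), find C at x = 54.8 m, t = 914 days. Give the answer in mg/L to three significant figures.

33.4 mg/L

For a continuous step input, C/C₀ ≈ ½·erfc((x−vt)/(2√(Dt))).
vt = 0.163 × 914 = 148.982 m and 2√(Dt) = 2√(0.642 × 914) = 48.45 m.
Argument (x−vt)/(2√(Dt)) = (54.8 − 148.982)/48.45 = -1.944; ½·erfc(-1.944) = 0.9970.
C = 33.5 × 0.9970 = 33.4 mg/L.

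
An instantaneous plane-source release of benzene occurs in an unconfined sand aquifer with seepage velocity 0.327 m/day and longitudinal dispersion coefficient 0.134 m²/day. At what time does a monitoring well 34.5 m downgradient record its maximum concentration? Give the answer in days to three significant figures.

For the 1D instantaneous-source solution, setting ∂C/∂t = 0 at fixed x gives v²t² + 2Dt − x² = 0, so t = (√(D² + v²x²) − D)/v².
√(D² + v²x²) = √(0.134² + 0.327² × 34.5²) = 11.28; v² = 0.106929.
t = (11.28 − 0.134)/0.106929 = 104 days (vs. the pure-advection estimate x/v = 106 d).

104 days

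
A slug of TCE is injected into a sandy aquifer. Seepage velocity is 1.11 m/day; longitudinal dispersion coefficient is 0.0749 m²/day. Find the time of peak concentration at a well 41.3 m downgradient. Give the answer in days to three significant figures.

37.1 days

For the 1D instantaneous-source solution, setting ∂C/∂t = 0 at fixed x gives v²t² + 2Dt − x² = 0, so t = (√(D² + v²x²) − D)/v².
√(D² + v²x²) = √(0.0749² + 1.11² × 41.3²) = 45.84; v² = 1.2321.
t = (45.84 − 0.0749)/1.2321 = 37.1 days (vs. the pure-advection estimate x/v = 37.2 d).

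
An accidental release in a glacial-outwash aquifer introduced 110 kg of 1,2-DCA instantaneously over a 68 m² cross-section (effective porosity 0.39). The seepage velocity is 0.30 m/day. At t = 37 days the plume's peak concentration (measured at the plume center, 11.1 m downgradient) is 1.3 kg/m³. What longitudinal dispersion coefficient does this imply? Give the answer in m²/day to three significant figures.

0.0219 m²/day

At the plume center C_max = M/(n_e·A·√(4πDt)), so D = M²/(4πt·(n_e·A·C_max)²).
n_e·A·C_max = 0.39 × 68 × 1.3 = 34.48 kg/m.
D = 110²/(4π × 37 × 34.48²) = 0.0219 m²/day.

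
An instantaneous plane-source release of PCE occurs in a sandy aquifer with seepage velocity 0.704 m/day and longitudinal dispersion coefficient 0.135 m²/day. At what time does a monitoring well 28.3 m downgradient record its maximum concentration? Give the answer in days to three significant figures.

For the 1D instantaneous-source solution, setting ∂C/∂t = 0 at fixed x gives v²t² + 2Dt − x² = 0, so t = (√(D² + v²x²) − D)/v².
√(D² + v²x²) = √(0.135² + 0.704² × 28.3²) = 19.92; v² = 0.495616.
t = (19.92 − 0.135)/0.495616 = 39.9 days (vs. the pure-advection estimate x/v = 40.2 d).

39.9 days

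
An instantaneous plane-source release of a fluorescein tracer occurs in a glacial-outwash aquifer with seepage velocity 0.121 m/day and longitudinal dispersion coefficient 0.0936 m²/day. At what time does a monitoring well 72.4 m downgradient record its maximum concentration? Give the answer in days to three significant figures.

592 days

For the 1D instantaneous-source solution, setting ∂C/∂t = 0 at fixed x gives v²t² + 2Dt − x² = 0, so t = (√(D² + v²x²) − D)/v².
√(D² + v²x²) = √(0.0936² + 0.121² × 72.4²) = 8.761; v² = 0.014641.
t = (8.761 − 0.0936)/0.014641 = 592 days (vs. the pure-advection estimate x/v = 598 d).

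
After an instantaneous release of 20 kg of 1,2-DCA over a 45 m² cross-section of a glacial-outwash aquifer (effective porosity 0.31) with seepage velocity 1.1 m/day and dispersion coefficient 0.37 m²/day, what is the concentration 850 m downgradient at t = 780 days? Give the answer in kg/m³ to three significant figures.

0.0225 kg/m³

For an instantaneous plane source, C(x,t) = M/(n_e·A·√(4πDt)) · exp(−(x−vt)²/(4Dt)), with n_e·A the pore (flow) area.
Plume center vt = 1.1 × 780 = 858 m, so the well at 850 m is 8 m upgradient of the peak.
√(4πDt) = 60.22 m, giving peak height M/(n_e·A·√(4πDt)) = 20/(0.31 × 45 × 60.22) = 0.02381 kg/m³.
(x−vt)²/(4Dt) = (-8)²/(4 × 0.37 × 780) = 0.05544; exp(−0.05544) = 0.9461.
C = 0.02381 × 0.9461 = 0.0225 kg/m³.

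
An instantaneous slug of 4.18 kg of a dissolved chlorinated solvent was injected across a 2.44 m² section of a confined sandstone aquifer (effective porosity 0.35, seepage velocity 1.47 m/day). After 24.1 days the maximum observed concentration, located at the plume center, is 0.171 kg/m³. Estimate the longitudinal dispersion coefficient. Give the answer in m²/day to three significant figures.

At the plume center C_max = M/(n_e·A·√(4πDt)), so D = M²/(4πt·(n_e·A·C_max)²).
n_e·A·C_max = 0.35 × 2.44 × 0.171 = 0.1460 kg/m.
D = 4.18²/(4π × 24.1 × 0.1460²) = 2.71 m²/day.

2.71 m²/day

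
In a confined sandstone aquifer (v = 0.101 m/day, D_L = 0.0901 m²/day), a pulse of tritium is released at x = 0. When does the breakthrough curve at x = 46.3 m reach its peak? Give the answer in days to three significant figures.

For the 1D instantaneous-source solution, setting ∂C/∂t = 0 at fixed x gives v²t² + 2Dt − x² = 0, so t = (√(D² + v²x²) − D)/v².
√(D² + v²x²) = √(0.0901² + 0.101² × 46.3²) = 4.677; v² = 0.010201.
t = (4.677 − 0.0901)/0.010201 = 450 days (vs. the pure-advection estimate x/v = 458 d).

450 days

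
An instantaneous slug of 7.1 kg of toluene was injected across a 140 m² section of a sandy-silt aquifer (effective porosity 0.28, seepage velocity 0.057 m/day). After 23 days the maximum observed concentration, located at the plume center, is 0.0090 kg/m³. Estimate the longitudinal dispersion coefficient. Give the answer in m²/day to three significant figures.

1.40 m²/day

At the plume center C_max = M/(n_e·A·√(4πDt)), so D = M²/(4πt·(n_e·A·C_max)²).
n_e·A·C_max = 0.28 × 140 × 0.0090 = 0.3528 kg/m.
D = 7.1²/(4π × 23 × 0.3528²) = 1.40 m²/day.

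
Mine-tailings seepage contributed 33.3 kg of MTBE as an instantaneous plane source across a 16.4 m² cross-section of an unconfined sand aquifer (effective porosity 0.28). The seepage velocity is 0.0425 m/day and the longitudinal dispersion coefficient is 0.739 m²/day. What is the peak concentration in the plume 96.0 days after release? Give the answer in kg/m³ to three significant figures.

The peak of an instantaneous 1D plume sits at x = vt; there the Gaussian factor is 1 and C_max = M/(n_e·A·√(4πDt)), where n_e·A is the pore area the mass is dissolved in.
√(4πDt) = √(4π × 0.739 × 96.0) = 29.86 m, so C_max = 33.3/(0.28 × 16.4 × 29.86) = 0.243 kg/m³.

0.243 kg/m³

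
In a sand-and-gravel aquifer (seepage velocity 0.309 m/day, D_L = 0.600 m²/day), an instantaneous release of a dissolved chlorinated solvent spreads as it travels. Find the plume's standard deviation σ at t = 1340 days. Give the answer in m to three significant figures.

40.1 m

Dispersive spreading gives a Gaussian with σ² = 2Dt; advection only shifts the center.
σ = √(2 × 0.600 × 1340) = 40.1 m.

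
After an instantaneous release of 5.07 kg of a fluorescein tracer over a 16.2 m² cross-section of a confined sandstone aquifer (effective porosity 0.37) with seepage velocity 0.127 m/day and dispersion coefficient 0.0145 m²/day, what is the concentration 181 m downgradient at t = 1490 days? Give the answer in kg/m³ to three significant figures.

For an instantaneous plane source, C(x,t) = M/(n_e·A·√(4πDt)) · exp(−(x−vt)²/(4Dt)), with n_e·A the pore (flow) area.
Plume center vt = 0.127 × 1490 = 189.23 m, so the well at 181 m is 8.23 m upgradient of the peak.
√(4πDt) = 16.48 m, giving peak height M/(n_e·A·√(4πDt)) = 5.07/(0.37 × 16.2 × 16.48) = 0.05133 kg/m³.
(x−vt)²/(4Dt) = (-8.23)²/(4 × 0.0145 × 1490) = 0.7838; exp(−0.7838) = 0.4567.
C = 0.05133 × 0.4567 = 0.0234 kg/m³.

0.0234 kg/m³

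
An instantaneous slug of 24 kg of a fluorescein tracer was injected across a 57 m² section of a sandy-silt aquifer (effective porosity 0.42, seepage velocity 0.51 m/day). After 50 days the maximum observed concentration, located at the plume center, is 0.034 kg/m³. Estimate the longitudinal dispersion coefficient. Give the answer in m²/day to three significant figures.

1.38 m²/day

At the plume center C_max = M/(n_e·A·√(4πDt)), so D = M²/(4πt·(n_e·A·C_max)²).
n_e·A·C_max = 0.42 × 57 × 0.034 = 0.8140 kg/m.
D = 24²/(4π × 50 × 0.8140²) = 1.38 m²/day.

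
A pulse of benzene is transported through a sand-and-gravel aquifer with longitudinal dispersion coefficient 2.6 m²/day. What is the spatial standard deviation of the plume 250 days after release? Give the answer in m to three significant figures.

36.1 m

Dispersive spreading gives a Gaussian with σ² = 2Dt; advection only shifts the center.
σ = √(2 × 2.6 × 250) = 36.1 m.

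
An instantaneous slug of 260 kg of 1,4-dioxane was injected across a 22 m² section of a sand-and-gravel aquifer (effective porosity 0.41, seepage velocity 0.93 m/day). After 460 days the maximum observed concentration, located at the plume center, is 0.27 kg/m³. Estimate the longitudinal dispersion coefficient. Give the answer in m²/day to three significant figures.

At the plume center C_max = M/(n_e·A·√(4πDt)), so D = M²/(4πt·(n_e·A·C_max)²).
n_e·A·C_max = 0.41 × 22 × 0.27 = 2.435 kg/m.
D = 260²/(4π × 460 × 2.435²) = 1.97 m²/day.

1.97 m²/day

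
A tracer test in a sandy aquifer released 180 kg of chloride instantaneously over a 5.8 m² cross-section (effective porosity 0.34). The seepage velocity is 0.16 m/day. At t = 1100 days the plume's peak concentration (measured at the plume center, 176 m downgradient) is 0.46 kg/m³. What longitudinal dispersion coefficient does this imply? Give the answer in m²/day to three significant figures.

At the plume center C_max = M/(n_e·A·√(4πDt)), so D = M²/(4πt·(n_e·A·C_max)²).
n_e·A·C_max = 0.34 × 5.8 × 0.46 = 0.9071 kg/m.
D = 180²/(4π × 1100 × 0.9071²) = 2.85 m²/day.

2.85 m²/day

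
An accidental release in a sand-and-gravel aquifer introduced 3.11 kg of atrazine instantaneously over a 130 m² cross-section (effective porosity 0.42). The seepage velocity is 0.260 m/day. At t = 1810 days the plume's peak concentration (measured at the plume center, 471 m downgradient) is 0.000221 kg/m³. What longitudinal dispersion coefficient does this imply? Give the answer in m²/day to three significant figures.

2.92 m²/day

At the plume center C_max = M/(n_e·A·√(4πDt)), so D = M²/(4πt·(n_e·A·C_max)²).
n_e·A·C_max = 0.42 × 130 × 0.000221 = 0.01207 kg/m.
D = 3.11²/(4π × 1810 × 0.01207²) = 2.92 m²/day.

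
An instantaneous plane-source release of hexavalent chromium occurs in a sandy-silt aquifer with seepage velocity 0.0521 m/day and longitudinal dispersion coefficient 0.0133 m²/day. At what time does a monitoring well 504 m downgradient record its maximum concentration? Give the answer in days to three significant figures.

For the 1D instantaneous-source solution, setting ∂C/∂t = 0 at fixed x gives v²t² + 2Dt − x² = 0, so t = (√(D² + v²x²) − D)/v².
√(D² + v²x²) = √(0.0133² + 0.0521² × 504²) = 26.26; v² = 0.00271441.
t = (26.26 − 0.0133)/0.00271441 = 9670 days (vs. the pure-advection estimate x/v = 9670 d).

9670 days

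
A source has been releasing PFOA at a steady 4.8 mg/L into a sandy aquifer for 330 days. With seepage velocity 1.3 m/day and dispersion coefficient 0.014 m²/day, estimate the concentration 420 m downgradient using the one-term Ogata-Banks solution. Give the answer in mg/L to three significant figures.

4.79 mg/L

For a continuous step input, C/C₀ ≈ ½·erfc((x−vt)/(2√(Dt))).
vt = 1.3 × 330 = 429 m and 2√(Dt) = 2√(0.014 × 330) = 4.299 m.
Argument (x−vt)/(2√(Dt)) = (420 − 429)/4.299 = -2.094; ½·erfc(-2.094) = 0.9985.
C = 4.8 × 0.9985 = 4.79 mg/L.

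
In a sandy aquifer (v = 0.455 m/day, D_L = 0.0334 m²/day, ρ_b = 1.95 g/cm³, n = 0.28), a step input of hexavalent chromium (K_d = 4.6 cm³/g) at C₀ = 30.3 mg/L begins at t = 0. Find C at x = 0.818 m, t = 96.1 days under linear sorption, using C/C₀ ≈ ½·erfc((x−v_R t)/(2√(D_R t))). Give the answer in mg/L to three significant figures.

Retardation factor R = 1 + ρ_b·K_d/n = 1 + 1.95 × 4.6/0.28 = 33.04.
Sorption retards both mechanisms: v_R = v/R = 0.01377 m/day, D_R = D/R = 0.001011 m²/day.
v_R·t = 0.01377 × 96.1 = 1.323297 m; 2√(D_R t) = 0.6234 m; argument = (0.818 − 1.323297)/0.6234 = -0.8106.
C = C₀ × ½·erfc(-0.8106) = 30.3 × 0.8742 = 26.5 mg/L.

26.5 mg/L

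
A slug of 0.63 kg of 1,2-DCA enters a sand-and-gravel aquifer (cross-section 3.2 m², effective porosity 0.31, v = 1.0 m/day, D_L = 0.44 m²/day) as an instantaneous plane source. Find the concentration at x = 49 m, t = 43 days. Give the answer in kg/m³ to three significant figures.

0.0256 kg/m³

For an instantaneous plane source, C(x,t) = M/(n_e·A·√(4πDt)) · exp(−(x−vt)²/(4Dt)), with n_e·A the pore (flow) area.
Plume center vt = 1.0 × 43 = 43 m, so the well at 49 m is 6 m downgradient of the peak.
√(4πDt) = 15.42 m, giving peak height M/(n_e·A·√(4πDt)) = 0.63/(0.31 × 3.2 × 15.42) = 0.04119 kg/m³.
(x−vt)²/(4Dt) = (6)²/(4 × 0.44 × 43) = 0.4757; exp(−0.4757) = 0.6214.
C = 0.04119 × 0.6214 = 0.0256 kg/m³.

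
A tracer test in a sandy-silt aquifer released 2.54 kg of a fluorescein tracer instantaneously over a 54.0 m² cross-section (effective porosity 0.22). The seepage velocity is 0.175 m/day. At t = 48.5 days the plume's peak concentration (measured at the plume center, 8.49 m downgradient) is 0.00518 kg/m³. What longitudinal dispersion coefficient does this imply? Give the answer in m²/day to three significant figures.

At the plume center C_max = M/(n_e·A·√(4πDt)), so D = M²/(4πt·(n_e·A·C_max)²).
n_e·A·C_max = 0.22 × 54.0 × 0.00518 = 0.06154 kg/m.
D = 2.54²/(4π × 48.5 × 0.06154²) = 2.80 m²/day.

2.80 m²/day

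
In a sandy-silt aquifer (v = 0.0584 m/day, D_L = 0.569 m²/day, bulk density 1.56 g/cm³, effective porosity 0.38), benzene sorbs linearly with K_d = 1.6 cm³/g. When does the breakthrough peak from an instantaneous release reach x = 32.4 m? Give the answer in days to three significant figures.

Retardation factor R = 1 + ρ_b·K_d/n = 1 + 1.56 × 1.6/0.38 = 7.568.
Sorption retards both mechanisms: v_R = v/R = 0.007717 m/day, D_R = D/R = 0.07518 m²/day.
Peak time from v_R²t² + 2D_R t − x² = 0: t = (√(D_R² + v_R²x²) − D_R)/v_R².
√(D_R² + v_R²x²) = √(0.07518² + 0.007717² × 32.4²) = 0.2611; v_R² = 5.955e-05.
t = (0.2611 − 0.07518)/5.955e-05 = 3120 days.

3120 days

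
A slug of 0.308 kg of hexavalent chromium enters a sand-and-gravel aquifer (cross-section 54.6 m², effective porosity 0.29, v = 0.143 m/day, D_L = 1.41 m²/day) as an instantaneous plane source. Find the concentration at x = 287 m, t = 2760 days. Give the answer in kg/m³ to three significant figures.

4.18e-05 kg/m³

For an instantaneous plane source, C(x,t) = M/(n_e·A·√(4πDt)) · exp(−(x−vt)²/(4Dt)), with n_e·A the pore (flow) area.
Plume center vt = 0.143 × 2760 = 394.68 m, so the well at 287 m is 107.68 m upgradient of the peak.
√(4πDt) = 221.1 m, giving peak height M/(n_e·A·√(4πDt)) = 0.308/(0.29 × 54.6 × 221.1) = 8.798e-05 kg/m³.
(x−vt)²/(4Dt) = (-107.68)²/(4 × 1.41 × 2760) = 0.7449; exp(−0.7449) = 0.4748.
C = 8.798e-05 × 0.4748 = 4.18e-05 kg/m³.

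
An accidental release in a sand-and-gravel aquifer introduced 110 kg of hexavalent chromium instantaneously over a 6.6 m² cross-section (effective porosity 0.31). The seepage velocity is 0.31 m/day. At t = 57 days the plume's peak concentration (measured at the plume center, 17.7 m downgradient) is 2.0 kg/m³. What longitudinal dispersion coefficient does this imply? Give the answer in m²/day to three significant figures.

At the plume center C_max = M/(n_e·A·√(4πDt)), so D = M²/(4πt·(n_e·A·C_max)²).
n_e·A·C_max = 0.31 × 6.6 × 2.0 = 4.092 kg/m.
D = 110²/(4π × 57 × 4.092²) = 1.01 m²/day.

1.01 m²/day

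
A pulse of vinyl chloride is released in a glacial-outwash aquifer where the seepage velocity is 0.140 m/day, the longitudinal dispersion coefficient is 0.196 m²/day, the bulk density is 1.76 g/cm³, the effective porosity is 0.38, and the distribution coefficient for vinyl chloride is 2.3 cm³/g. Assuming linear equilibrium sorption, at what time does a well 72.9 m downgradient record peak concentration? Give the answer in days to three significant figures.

Retardation factor R = 1 + ρ_b·K_d/n = 1 + 1.76 × 2.3/0.38 = 11.65.
Sorption retards both mechanisms: v_R = v/R = 0.01202 m/day, D_R = D/R = 0.01682 m²/day.
Peak time from v_R²t² + 2D_R t − x² = 0: t = (√(D_R² + v_R²x²) − D_R)/v_R².
√(D_R² + v_R²x²) = √(0.01682² + 0.01202² × 72.9²) = 0.8764; v_R² = 0.0001445.
t = (0.8764 − 0.01682)/0.0001445 = 5950 days.

5950 days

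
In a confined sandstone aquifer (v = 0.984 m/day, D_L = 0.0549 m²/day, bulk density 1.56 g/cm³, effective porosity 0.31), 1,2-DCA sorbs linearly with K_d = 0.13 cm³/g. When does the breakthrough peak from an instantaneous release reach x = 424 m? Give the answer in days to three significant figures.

713 days

Retardation factor R = 1 + ρ_b·K_d/n = 1 + 1.56 × 0.13/0.31 = 1.654.
Sorption retards both mechanisms: v_R = v/R = 0.5949 m/day, D_R = D/R = 0.03319 m²/day.
Peak time from v_R²t² + 2D_R t − x² = 0: t = (√(D_R² + v_R²x²) − D_R)/v_R².
√(D_R² + v_R²x²) = √(0.03319² + 0.5949² × 424²) = 252.2; v_R² = 0.3539.
t = (252.2 − 0.03319)/0.3539 = 713 days.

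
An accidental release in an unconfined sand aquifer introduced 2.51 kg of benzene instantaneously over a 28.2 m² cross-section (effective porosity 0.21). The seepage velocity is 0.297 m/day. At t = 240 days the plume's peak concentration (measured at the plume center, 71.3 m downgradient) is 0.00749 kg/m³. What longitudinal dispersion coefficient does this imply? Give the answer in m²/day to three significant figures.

1.06 m²/day

At the plume center C_max = M/(n_e·A·√(4πDt)), so D = M²/(4πt·(n_e·A·C_max)²).
n_e·A·C_max = 0.21 × 28.2 × 0.00749 = 0.04436 kg/m.
D = 2.51²/(4π × 240 × 0.04436²) = 1.06 m²/day.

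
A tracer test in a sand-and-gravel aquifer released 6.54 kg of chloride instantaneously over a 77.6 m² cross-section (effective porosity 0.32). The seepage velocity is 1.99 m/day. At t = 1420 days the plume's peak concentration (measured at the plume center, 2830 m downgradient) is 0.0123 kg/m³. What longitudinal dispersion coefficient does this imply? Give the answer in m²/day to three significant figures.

At the plume center C_max = M/(n_e·A·√(4πDt)), so D = M²/(4πt·(n_e·A·C_max)²).
n_e·A·C_max = 0.32 × 77.6 × 0.0123 = 0.3054 kg/m.
D = 6.54²/(4π × 1420 × 0.3054²) = 0.0257 m²/day.

0.0257 m²/day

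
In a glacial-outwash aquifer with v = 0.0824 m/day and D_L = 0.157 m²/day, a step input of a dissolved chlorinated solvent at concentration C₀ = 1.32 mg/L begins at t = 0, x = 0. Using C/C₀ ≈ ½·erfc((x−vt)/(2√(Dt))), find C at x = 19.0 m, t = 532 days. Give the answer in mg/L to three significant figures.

For a continuous step input, C/C₀ ≈ ½·erfc((x−vt)/(2√(Dt))).
vt = 0.0824 × 532 = 43.8368 m and 2√(Dt) = 2√(0.157 × 532) = 18.28 m.
Argument (x−vt)/(2√(Dt)) = (19.0 − 43.8368)/18.28 = -1.359; ½·erfc(-1.359) = 0.9727.
C = 1.32 × 0.9727 = 1.28 mg/L.

1.28 mg/L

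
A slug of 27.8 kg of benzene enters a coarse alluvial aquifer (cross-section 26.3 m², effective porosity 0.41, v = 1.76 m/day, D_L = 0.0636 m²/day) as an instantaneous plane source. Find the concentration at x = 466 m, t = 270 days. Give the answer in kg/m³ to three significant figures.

For an instantaneous plane source, C(x,t) = M/(n_e·A·√(4πDt)) · exp(−(x−vt)²/(4Dt)), with n_e·A the pore (flow) area.
Plume center vt = 1.76 × 270 = 475.2 m, so the well at 466 m is 9.2 m upgradient of the peak.
√(4πDt) = 14.69 m, giving peak height M/(n_e·A·√(4πDt)) = 27.8/(0.41 × 26.3 × 14.69) = 0.1755 kg/m³.
(x−vt)²/(4Dt) = (-9.2)²/(4 × 0.0636 × 270) = 1.232; exp(−1.232) = 0.2917.
C = 0.1755 × 0.2917 = 0.0512 kg/m³.

0.0512 kg/m³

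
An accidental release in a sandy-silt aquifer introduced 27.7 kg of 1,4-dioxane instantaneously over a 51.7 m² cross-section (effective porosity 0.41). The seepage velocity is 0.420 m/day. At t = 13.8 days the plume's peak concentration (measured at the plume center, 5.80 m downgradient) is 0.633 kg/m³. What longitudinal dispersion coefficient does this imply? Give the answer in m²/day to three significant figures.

0.0246 m²/day

At the plume center C_max = M/(n_e·A·√(4πDt)), so D = M²/(4πt·(n_e·A·C_max)²).
n_e·A·C_max = 0.41 × 51.7 × 0.633 = 13.42 kg/m.
D = 27.7²/(4π × 13.8 × 13.42²) = 0.0246 m²/day.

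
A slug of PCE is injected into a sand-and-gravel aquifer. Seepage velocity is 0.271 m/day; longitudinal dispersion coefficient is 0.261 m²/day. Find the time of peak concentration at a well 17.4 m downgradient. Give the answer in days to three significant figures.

For the 1D instantaneous-source solution, setting ∂C/∂t = 0 at fixed x gives v²t² + 2Dt − x² = 0, so t = (√(D² + v²x²) − D)/v².
√(D² + v²x²) = √(0.261² + 0.271² × 17.4²) = 4.723; v² = 0.073441.
t = (4.723 − 0.261)/0.073441 = 60.8 days (vs. the pure-advection estimate x/v = 64.2 d).

60.8 days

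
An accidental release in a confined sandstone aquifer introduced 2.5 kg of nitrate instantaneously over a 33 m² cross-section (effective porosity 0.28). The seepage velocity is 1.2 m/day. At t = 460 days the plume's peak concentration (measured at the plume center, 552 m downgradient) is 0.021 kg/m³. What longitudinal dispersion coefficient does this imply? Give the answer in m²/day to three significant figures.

0.0287 m²/day

At the plume center C_max = M/(n_e·A·√(4πDt)), so D = M²/(4πt·(n_e·A·C_max)²).
n_e·A·C_max = 0.28 × 33 × 0.021 = 0.1940 kg/m.
D = 2.5²/(4π × 460 × 0.1940²) = 0.0287 m²/day.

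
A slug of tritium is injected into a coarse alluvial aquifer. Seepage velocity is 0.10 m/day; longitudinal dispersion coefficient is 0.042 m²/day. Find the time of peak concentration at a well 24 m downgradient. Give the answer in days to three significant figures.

236 days

For the 1D instantaneous-source solution, setting ∂C/∂t = 0 at fixed x gives v²t² + 2Dt − x² = 0, so t = (√(D² + v²x²) − D)/v².
√(D² + v²x²) = √(0.042² + 0.10² × 24²) = 2.400; v² = 0.01.
t = (2.400 − 0.042)/0.01 = 236 days (vs. the pure-advection estimate x/v = 240 d).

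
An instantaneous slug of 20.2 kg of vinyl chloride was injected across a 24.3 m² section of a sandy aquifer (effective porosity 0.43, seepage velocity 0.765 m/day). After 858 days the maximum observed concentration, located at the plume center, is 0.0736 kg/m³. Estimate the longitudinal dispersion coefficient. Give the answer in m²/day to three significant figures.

0.0640 m²/day

At the plume center C_max = M/(n_e·A·√(4πDt)), so D = M²/(4πt·(n_e·A·C_max)²).
n_e·A·C_max = 0.43 × 24.3 × 0.0736 = 0.7690 kg/m.
D = 20.2²/(4π × 858 × 0.7690²) = 0.0640 m²/day.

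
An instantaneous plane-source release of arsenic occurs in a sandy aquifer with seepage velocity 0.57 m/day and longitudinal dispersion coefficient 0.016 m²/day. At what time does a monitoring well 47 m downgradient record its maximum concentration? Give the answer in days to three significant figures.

82.4 days

For the 1D instantaneous-source solution, setting ∂C/∂t = 0 at fixed x gives v²t² + 2Dt − x² = 0, so t = (√(D² + v²x²) − D)/v².
√(D² + v²x²) = √(0.016² + 0.57² × 47²) = 26.79; v² = 0.3249.
t = (26.79 − 0.016)/0.3249 = 82.4 days (vs. the pure-advection estimate x/v = 82.5 d).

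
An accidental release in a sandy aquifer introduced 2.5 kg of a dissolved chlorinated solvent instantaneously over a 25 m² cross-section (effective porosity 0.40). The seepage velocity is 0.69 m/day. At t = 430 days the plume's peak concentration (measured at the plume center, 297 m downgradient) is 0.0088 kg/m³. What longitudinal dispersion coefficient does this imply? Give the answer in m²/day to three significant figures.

0.149 m²/day

At the plume center C_max = M/(n_e·A·√(4πDt)), so D = M²/(4πt·(n_e·A·C_max)²).
n_e·A·C_max = 0.40 × 25 × 0.0088 = 0.08800 kg/m.
D = 2.5²/(4π × 430 × 0.08800²) = 0.149 m²/day.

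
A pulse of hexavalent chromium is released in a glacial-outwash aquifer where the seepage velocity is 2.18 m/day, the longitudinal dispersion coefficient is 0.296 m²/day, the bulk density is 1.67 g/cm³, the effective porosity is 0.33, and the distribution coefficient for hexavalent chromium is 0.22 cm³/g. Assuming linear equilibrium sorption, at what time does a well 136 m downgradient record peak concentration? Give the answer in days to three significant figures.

Retardation factor R = 1 + ρ_b·K_d/n = 1 + 1.67 × 0.22/0.33 = 2.113.
Sorption retards both mechanisms: v_R = v/R = 1.032 m/day, D_R = D/R = 0.1401 m²/day.
Peak time from v_R²t² + 2D_R t − x² = 0: t = (√(D_R² + v_R²x²) − D_R)/v_R².
√(D_R² + v_R²x²) = √(0.1401² + 1.032² × 136²) = 140.4; v_R² = 1.065.
t = (140.4 − 0.1401)/1.065 = 132 days.

132 days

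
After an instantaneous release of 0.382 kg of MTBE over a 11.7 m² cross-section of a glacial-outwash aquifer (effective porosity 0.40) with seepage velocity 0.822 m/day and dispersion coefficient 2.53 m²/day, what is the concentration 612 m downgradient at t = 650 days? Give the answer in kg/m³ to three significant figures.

0.000227 kg/m³

For an instantaneous plane source, C(x,t) = M/(n_e·A·√(4πDt)) · exp(−(x−vt)²/(4Dt)), with n_e·A the pore (flow) area.
Plume center vt = 0.822 × 650 = 534.3 m, so the well at 612 m is 77.7 m downgradient of the peak.
√(4πDt) = 143.8 m, giving peak height M/(n_e·A·√(4πDt)) = 0.382/(0.40 × 11.7 × 143.8) = 0.0005676 kg/m³.
(x−vt)²/(4Dt) = (77.7)²/(4 × 2.53 × 650) = 0.9178; exp(−0.9178) = 0.3994.
C = 0.0005676 × 0.3994 = 0.000227 kg/m³.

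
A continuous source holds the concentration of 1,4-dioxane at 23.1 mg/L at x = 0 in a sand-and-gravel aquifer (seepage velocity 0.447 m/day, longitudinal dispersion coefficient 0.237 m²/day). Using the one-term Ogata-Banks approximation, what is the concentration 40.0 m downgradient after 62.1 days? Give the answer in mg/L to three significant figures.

For a continuous step input, C/C₀ ≈ ½·erfc((x−vt)/(2√(Dt))).
vt = 0.447 × 62.1 = 27.7587 m and 2√(Dt) = 2√(0.237 × 62.1) = 7.673 m.
Argument (x−vt)/(2√(Dt)) = (40.0 − 27.7587)/7.673 = 1.595; ½·erfc(1.595) = 0.01205.
C = 23.1 × 0.01205 = 0.278 mg/L.

0.278 mg/L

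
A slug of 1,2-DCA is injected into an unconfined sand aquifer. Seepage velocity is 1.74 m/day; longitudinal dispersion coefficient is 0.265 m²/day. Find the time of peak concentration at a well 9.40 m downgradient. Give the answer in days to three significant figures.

5.32 days

For the 1D instantaneous-source solution, setting ∂C/∂t = 0 at fixed x gives v²t² + 2Dt − x² = 0, so t = (√(D² + v²x²) − D)/v².
√(D² + v²x²) = √(0.265² + 1.74² × 9.40²) = 16.36; v² = 3.0276.
t = (16.36 − 0.265)/3.0276 = 5.32 days (vs. the pure-advection estimate x/v = 5.40 d).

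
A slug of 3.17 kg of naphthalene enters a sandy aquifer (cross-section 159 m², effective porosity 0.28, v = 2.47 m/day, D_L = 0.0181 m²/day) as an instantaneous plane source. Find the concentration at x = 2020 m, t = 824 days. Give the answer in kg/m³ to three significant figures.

For an instantaneous plane source, C(x,t) = M/(n_e·A·√(4πDt)) · exp(−(x−vt)²/(4Dt)), with n_e·A the pore (flow) area.
Plume center vt = 2.47 × 824 = 2035.28 m, so the well at 2020 m is 15.28 m upgradient of the peak.
√(4πDt) = 13.69 m, giving peak height M/(n_e·A·√(4πDt)) = 3.17/(0.28 × 159 × 13.69) = 0.005201 kg/m³.
(x−vt)²/(4Dt) = (-15.28)²/(4 × 0.0181 × 824) = 3.914; exp(−3.914) = 0.01996.
C = 0.005201 × 0.01996 = 0.000104 kg/m³.

0.000104 kg/m³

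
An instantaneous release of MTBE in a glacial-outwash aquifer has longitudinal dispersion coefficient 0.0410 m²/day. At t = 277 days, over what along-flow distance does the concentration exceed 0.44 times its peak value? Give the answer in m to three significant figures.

The plume is Gaussian with σ = √(2Dt) = √(2 × 0.0410 × 277) = 4.766 m.
C/C_peak = exp(−Δx²/(2σ²)) = 0.44 ⇒ Δx = σ·√(−2 ln 0.44) = 4.766 × 1.281 = 6.105 m.
Width = 2Δx = 12.2 m.

12.2 m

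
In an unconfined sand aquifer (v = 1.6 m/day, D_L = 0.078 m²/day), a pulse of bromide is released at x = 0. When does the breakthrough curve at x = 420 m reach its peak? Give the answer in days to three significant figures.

For the 1D instantaneous-source solution, setting ∂C/∂t = 0 at fixed x gives v²t² + 2Dt − x² = 0, so t = (√(D² + v²x²) − D)/v².
√(D² + v²x²) = √(0.078² + 1.6² × 420²) = 672.0; v² = 2.56.
t = (672.0 − 0.078)/2.56 = 262 days (vs. the pure-advection estimate x/v = 262 d).

262 days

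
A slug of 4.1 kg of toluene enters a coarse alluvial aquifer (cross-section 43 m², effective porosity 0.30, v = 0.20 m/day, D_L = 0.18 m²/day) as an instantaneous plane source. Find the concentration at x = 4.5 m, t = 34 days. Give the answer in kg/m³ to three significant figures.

0.0292 kg/m³

For an instantaneous plane source, C(x,t) = M/(n_e·A·√(4πDt)) · exp(−(x−vt)²/(4Dt)), with n_e·A the pore (flow) area.
Plume center vt = 0.20 × 34 = 6.8 m, so the well at 4.5 m is 2.3 m upgradient of the peak.
√(4πDt) = 8.770 m, giving peak height M/(n_e·A·√(4πDt)) = 4.1/(0.30 × 43 × 8.770) = 0.03624 kg/m³.
(x−vt)²/(4Dt) = (-2.3)²/(4 × 0.18 × 34) = 0.2161; exp(−0.2161) = 0.8057.
C = 0.03624 × 0.8057 = 0.0292 kg/m³.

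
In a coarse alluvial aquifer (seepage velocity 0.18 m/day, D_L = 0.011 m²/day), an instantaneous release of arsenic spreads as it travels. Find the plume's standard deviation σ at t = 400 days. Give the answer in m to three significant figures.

2.97 m

Dispersive spreading gives a Gaussian with σ² = 2Dt; advection only shifts the center.
σ = √(2 × 0.011 × 400) = 2.97 m.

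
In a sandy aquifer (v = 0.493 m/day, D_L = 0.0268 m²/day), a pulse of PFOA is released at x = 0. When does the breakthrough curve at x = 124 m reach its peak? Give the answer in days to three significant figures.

For the 1D instantaneous-source solution, setting ∂C/∂t = 0 at fixed x gives v²t² + 2Dt − x² = 0, so t = (√(D² + v²x²) − D)/v².
√(D² + v²x²) = √(0.0268² + 0.493² × 124²) = 61.13; v² = 0.243049.
t = (61.13 − 0.0268)/0.243049 = 251 days (vs. the pure-advection estimate x/v = 252 d).

251 days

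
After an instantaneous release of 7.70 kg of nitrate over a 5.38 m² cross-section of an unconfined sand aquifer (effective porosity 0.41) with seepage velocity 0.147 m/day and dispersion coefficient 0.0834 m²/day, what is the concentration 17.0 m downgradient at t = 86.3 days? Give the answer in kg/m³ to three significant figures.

For an instantaneous plane source, C(x,t) = M/(n_e·A·√(4πDt)) · exp(−(x−vt)²/(4Dt)), with n_e·A the pore (flow) area.
Plume center vt = 0.147 × 86.3 = 12.6861 m, so the well at 17.0 m is 4.3139 m downgradient of the peak.
√(4πDt) = 9.510 m, giving peak height M/(n_e·A·√(4πDt)) = 7.70/(0.41 × 5.38 × 9.510) = 0.3671 kg/m³.
(x−vt)²/(4Dt) = (4.3139)²/(4 × 0.0834 × 86.3) = 0.6464; exp(−0.6464) = 0.5239.
C = 0.3671 × 0.5239 = 0.192 kg/m³.

0.192 kg/m³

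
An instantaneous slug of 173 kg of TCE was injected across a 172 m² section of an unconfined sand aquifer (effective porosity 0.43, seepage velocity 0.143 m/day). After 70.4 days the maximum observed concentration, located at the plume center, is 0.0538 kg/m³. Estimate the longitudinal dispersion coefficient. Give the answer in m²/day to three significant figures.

2.14 m²/day

At the plume center C_max = M/(n_e·A·√(4πDt)), so D = M²/(4πt·(n_e·A·C_max)²).
n_e·A·C_max = 0.43 × 172 × 0.0538 = 3.979 kg/m.
D = 173²/(4π × 70.4 × 3.979²) = 2.14 m²/day.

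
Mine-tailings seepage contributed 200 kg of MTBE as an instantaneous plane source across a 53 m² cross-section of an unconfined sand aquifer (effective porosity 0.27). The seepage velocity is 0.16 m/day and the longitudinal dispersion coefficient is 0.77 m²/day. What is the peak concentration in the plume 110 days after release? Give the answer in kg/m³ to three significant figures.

The peak of an instantaneous 1D plume sits at x = vt; there the Gaussian factor is 1 and C_max = M/(n_e·A·√(4πDt)), where n_e·A is the pore area the mass is dissolved in.
√(4πDt) = √(4π × 0.77 × 110) = 32.62 m, so C_max = 200/(0.27 × 53 × 32.62) = 0.428 kg/m³.

0.428 kg/m³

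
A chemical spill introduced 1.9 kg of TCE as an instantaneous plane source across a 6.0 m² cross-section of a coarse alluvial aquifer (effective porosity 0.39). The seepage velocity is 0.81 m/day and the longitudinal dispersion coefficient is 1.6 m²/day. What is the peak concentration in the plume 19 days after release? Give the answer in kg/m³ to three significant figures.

The peak of an instantaneous 1D plume sits at x = vt; there the Gaussian factor is 1 and C_max = M/(n_e·A·√(4πDt)), where n_e·A is the pore area the mass is dissolved in.
√(4πDt) = √(4π × 1.6 × 19) = 19.55 m, so C_max = 1.9/(0.39 × 6.0 × 19.55) = 0.0415 kg/m³.

0.0415 kg/m³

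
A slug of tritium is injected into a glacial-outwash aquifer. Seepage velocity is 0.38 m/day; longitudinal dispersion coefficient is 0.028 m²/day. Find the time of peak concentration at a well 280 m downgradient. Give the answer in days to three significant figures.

For the 1D instantaneous-source solution, setting ∂C/∂t = 0 at fixed x gives v²t² + 2Dt − x² = 0, so t = (√(D² + v²x²) − D)/v².
√(D² + v²x²) = √(0.028² + 0.38² × 280²) = 106.4; v² = 0.1444.
t = (106.4 − 0.028)/0.1444 = 737 days (vs. the pure-advection estimate x/v = 737 d).

737 days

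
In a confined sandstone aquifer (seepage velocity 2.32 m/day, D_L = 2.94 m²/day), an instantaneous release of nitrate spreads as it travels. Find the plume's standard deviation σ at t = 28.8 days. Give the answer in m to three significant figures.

13.0 m

Dispersive spreading gives a Gaussian with σ² = 2Dt; advection only shifts the center.
σ = √(2 × 2.94 × 28.8) = 13.0 m.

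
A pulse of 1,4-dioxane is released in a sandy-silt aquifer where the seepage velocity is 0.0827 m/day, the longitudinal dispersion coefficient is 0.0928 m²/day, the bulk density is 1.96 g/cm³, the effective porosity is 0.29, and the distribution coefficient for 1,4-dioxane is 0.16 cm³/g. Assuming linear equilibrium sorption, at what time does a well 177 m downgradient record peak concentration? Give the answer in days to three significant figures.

Retardation factor R = 1 + ρ_b·K_d/n = 1 + 1.96 × 0.16/0.29 = 2.081.
Sorption retards both mechanisms: v_R = v/R = 0.03974 m/day, D_R = D/R = 0.04459 m²/day.
Peak time from v_R²t² + 2D_R t − x² = 0: t = (√(D_R² + v_R²x²) − D_R)/v_R².
√(D_R² + v_R²x²) = √(0.04459² + 0.03974² × 177²) = 7.034; v_R² = 0.001579.
t = (7.034 − 0.04459)/0.001579 = 4430 days.

4430 days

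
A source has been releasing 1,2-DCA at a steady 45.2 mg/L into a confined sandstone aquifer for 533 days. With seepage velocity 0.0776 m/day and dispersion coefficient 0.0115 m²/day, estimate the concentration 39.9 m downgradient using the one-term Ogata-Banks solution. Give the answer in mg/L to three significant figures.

29.9 mg/L

For a continuous step input, C/C₀ ≈ ½·erfc((x−vt)/(2√(Dt))).
vt = 0.0776 × 533 = 41.3608 m and 2√(Dt) = 2√(0.0115 × 533) = 4.952 m.
Argument (x−vt)/(2√(Dt)) = (39.9 − 41.3608)/4.952 = -0.2950; ½·erfc(-0.2950) = 0.6617.
C = 45.2 × 0.6617 = 29.9 mg/L.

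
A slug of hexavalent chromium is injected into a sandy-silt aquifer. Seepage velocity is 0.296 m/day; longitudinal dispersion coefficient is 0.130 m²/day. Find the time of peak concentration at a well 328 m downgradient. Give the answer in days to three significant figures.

For the 1D instantaneous-source solution, setting ∂C/∂t = 0 at fixed x gives v²t² + 2Dt − x² = 0, so t = (√(D² + v²x²) − D)/v².
√(D² + v²x²) = √(0.130² + 0.296² × 328²) = 97.09; v² = 0.087616.
t = (97.09 − 0.130)/0.087616 = 1110 days (vs. the pure-advection estimate x/v = 1110 d).

1110 days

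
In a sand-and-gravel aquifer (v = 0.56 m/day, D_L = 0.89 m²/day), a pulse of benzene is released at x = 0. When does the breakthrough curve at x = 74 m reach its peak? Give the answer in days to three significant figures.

129 days

For the 1D instantaneous-source solution, setting ∂C/∂t = 0 at fixed x gives v²t² + 2Dt − x² = 0, so t = (√(D² + v²x²) − D)/v².
√(D² + v²x²) = √(0.89² + 0.56² × 74²) = 41.45; v² = 0.3136.
t = (41.45 − 0.89)/0.3136 = 129 days (vs. the pure-advection estimate x/v = 132 d).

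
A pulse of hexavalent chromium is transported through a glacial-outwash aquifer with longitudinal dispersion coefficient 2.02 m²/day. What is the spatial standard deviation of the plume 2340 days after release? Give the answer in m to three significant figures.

Dispersive spreading gives a Gaussian with σ² = 2Dt; advection only shifts the center.
σ = √(2 × 2.02 × 2340) = 97.2 m.

97.2 m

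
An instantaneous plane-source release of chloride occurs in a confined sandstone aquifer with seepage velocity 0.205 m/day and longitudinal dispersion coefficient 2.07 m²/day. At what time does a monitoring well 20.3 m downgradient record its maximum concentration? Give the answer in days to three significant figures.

For the 1D instantaneous-source solution, setting ∂C/∂t = 0 at fixed x gives v²t² + 2Dt − x² = 0, so t = (√(D² + v²x²) − D)/v².
√(D² + v²x²) = √(2.07² + 0.205² × 20.3²) = 4.648; v² = 0.042025.
t = (4.648 − 2.07)/0.042025 = 61.3 days (vs. the pure-advection estimate x/v = 99.0 d).

61.3 days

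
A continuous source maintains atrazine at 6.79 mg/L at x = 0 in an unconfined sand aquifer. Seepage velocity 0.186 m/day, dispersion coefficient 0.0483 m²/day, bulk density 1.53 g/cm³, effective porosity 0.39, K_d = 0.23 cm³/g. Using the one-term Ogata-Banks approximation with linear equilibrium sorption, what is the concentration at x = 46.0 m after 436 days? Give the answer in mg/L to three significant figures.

Retardation factor R = 1 + ρ_b·K_d/n = 1 + 1.53 × 0.23/0.39 = 1.902.
Sorption retards both mechanisms: v_R = v/R = 0.09779 m/day, D_R = D/R = 0.02539 m²/day.
v_R·t = 0.09779 × 436 = 42.63644 m; 2√(D_R t) = 6.654 m; argument = (46.0 − 42.63644)/6.654 = 0.5055.
C = C₀ × ½·erfc(0.5055) = 6.79 × 0.2373 = 1.61 mg/L.

1.61 mg/L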